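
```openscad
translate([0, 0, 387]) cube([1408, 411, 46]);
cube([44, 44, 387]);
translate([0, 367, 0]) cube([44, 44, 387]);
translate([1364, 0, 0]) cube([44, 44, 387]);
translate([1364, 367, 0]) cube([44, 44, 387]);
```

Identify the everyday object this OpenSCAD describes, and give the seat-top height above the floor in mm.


A bench. The seat-top height is 433 mm.

A long slab on four corner posts — a bench. The slab sits at z = 387 with thickness 46, so the top is 387 + 46 = 433 mm.


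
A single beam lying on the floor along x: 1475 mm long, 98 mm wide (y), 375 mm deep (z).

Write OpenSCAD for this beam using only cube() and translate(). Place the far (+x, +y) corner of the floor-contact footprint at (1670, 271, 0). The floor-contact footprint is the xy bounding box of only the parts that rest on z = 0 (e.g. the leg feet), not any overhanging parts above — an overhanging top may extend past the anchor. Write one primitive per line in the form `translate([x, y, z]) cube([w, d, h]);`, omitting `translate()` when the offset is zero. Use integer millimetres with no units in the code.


translate([195, 173, 0]) cube([1475, 98, 375]);


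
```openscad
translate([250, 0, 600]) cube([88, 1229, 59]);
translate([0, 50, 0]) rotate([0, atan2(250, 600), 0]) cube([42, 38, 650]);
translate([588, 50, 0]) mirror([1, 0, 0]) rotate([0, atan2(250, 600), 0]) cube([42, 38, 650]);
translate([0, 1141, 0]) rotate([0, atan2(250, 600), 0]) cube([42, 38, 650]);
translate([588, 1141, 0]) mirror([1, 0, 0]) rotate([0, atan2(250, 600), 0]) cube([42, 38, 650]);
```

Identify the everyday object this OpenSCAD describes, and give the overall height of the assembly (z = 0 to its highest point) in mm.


A sawhorse. The overall height is 659 mm.

A beam across two mirrored pairs of raked legs — a sawhorse. The beam's underside is at z = 600 (matching the legs' vertical rise in atan2(250, 600)) and the beam is 59 mm tall, so its top is at 600 + 59 = 659 mm. The raked legs top out at the beam's underside, so that is the highest point.


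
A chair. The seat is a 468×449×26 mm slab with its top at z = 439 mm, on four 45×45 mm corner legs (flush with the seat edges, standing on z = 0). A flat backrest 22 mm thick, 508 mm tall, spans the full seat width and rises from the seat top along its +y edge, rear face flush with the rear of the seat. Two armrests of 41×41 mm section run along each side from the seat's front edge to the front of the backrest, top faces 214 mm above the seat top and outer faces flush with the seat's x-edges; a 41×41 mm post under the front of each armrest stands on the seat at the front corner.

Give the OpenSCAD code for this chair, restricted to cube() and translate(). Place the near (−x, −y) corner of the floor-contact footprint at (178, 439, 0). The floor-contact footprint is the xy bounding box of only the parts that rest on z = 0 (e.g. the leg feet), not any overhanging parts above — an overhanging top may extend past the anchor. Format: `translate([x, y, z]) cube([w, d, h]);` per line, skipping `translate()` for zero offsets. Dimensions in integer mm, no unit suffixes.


translate([178, 439, 413]) cube([468, 449, 26]);
translate([178, 439, 0]) cube([45, 45, 413]);
translate([601, 439, 0]) cube([45, 45, 413]);
translate([178, 843, 0]) cube([45, 45, 413]);
translate([601, 843, 0]) cube([45, 45, 413]);
translate([178, 866, 439]) cube([468, 22, 508]);
translate([178, 439, 612]) cube([41, 427, 41]);
translate([605, 439, 612]) cube([41, 427, 41]);
translate([178, 439, 439]) cube([41, 41, 173]);
translate([605, 439, 439]) cube([41, 41, 173]);


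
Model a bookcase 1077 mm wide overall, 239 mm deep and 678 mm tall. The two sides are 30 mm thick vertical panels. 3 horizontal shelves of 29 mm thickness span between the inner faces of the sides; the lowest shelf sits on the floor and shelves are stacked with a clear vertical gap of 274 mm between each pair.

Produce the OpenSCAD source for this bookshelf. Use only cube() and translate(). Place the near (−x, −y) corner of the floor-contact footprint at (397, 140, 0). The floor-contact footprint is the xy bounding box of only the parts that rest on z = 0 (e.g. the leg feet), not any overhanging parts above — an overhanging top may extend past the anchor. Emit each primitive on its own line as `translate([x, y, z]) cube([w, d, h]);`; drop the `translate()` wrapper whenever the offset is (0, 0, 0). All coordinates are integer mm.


translate([397, 140, 0]) cube([30, 239, 678]);
translate([1444, 140, 0]) cube([30, 239, 678]);
translate([427, 140, 0]) cube([1017, 239, 29]);
translate([427, 140, 303]) cube([1017, 239, 29]);
translate([427, 140, 606]) cube([1017, 239, 29]);


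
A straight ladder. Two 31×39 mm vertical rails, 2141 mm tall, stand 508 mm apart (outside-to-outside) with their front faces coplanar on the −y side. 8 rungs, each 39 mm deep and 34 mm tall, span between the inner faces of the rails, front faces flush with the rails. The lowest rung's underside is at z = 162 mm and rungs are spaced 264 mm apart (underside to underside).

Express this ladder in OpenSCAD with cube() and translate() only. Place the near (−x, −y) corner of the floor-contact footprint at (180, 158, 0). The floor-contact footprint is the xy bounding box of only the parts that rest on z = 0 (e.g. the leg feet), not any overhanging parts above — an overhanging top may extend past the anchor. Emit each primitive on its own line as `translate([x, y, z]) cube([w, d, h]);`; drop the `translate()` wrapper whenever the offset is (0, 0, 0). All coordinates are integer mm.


translate([180, 158, 0]) cube([31, 39, 2141]);
translate([657, 158, 0]) cube([31, 39, 2141]);
translate([211, 158, 162]) cube([446, 39, 34]);
translate([211, 158, 426]) cube([446, 39, 34]);
translate([211, 158, 690]) cube([446, 39, 34]);
translate([211, 158, 954]) cube([446, 39, 34]);
translate([211, 158, 1218]) cube([446, 39, 34]);
translate([211, 158, 1482]) cube([446, 39, 34]);
translate([211, 158, 1746]) cube([446, 39, 34]);
translate([211, 158, 2010]) cube([446, 39, 34]);


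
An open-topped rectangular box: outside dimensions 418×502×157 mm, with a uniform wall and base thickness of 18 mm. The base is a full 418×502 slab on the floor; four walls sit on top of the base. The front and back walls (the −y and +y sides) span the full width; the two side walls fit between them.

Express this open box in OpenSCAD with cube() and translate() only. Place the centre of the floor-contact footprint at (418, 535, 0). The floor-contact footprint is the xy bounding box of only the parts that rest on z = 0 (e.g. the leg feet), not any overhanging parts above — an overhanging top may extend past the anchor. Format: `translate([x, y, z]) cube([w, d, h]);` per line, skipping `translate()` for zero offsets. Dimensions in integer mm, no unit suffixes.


translate([209, 284, 0]) cube([418, 502, 18]);
translate([209, 284, 18]) cube([418, 18, 139]);
translate([209, 768, 18]) cube([418, 18, 139]);
translate([209, 302, 18]) cube([18, 466, 139]);
translate([609, 302, 18]) cube([18, 466, 139]);


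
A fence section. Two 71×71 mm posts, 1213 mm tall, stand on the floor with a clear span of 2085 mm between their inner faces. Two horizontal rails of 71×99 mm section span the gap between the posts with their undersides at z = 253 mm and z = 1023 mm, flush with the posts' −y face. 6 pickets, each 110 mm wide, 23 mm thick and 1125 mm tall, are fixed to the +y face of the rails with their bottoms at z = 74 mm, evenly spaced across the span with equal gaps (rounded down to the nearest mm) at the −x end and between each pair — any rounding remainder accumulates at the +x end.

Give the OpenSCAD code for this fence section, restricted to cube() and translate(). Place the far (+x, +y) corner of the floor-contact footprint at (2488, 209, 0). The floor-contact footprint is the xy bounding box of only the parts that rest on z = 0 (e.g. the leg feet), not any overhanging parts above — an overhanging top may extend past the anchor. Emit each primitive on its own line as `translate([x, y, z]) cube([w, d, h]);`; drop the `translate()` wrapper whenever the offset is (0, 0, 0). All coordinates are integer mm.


translate([261, 138, 0]) cube([71, 71, 1213]);
translate([2417, 138, 0]) cube([71, 71, 1213]);
translate([332, 138, 253]) cube([2085, 71, 99]);
translate([332, 138, 1023]) cube([2085, 71, 99]);
translate([535, 209, 74]) cube([110, 23, 1125]);
translate([848, 209, 74]) cube([110, 23, 1125]);
translate([1161, 209, 74]) cube([110, 23, 1125]);
translate([1474, 209, 74]) cube([110, 23, 1125]);
translate([1787, 209, 74]) cube([110, 23, 1125]);
translate([2100, 209, 74]) cube([110, 23, 1125]);


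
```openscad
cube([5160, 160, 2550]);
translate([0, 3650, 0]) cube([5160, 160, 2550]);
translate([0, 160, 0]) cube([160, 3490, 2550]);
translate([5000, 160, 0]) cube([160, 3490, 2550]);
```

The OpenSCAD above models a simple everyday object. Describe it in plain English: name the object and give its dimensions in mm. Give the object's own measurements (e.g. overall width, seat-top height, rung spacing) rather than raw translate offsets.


The wall frame of a small rectangular building: four walls, each 2550 mm tall and 160 mm thick, enclosing a footprint 5160 mm (x) by 3810 mm (y) outside-to-outside, with no floor or roof. The front and back walls (the −y and +y sides) span the full width; the two side walls fit between them.


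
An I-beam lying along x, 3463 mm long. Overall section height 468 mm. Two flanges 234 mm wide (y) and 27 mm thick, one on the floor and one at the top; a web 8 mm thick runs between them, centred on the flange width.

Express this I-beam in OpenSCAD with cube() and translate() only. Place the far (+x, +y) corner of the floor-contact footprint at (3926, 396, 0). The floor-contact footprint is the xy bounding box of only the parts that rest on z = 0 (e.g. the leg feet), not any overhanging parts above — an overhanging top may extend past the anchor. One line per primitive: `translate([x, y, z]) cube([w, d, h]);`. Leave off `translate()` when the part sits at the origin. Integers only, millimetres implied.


translate([463, 162, 0]) cube([3463, 234, 27]);
translate([463, 275, 27]) cube([3463, 8, 414]);
translate([463, 162, 441]) cube([3463, 234, 27]);


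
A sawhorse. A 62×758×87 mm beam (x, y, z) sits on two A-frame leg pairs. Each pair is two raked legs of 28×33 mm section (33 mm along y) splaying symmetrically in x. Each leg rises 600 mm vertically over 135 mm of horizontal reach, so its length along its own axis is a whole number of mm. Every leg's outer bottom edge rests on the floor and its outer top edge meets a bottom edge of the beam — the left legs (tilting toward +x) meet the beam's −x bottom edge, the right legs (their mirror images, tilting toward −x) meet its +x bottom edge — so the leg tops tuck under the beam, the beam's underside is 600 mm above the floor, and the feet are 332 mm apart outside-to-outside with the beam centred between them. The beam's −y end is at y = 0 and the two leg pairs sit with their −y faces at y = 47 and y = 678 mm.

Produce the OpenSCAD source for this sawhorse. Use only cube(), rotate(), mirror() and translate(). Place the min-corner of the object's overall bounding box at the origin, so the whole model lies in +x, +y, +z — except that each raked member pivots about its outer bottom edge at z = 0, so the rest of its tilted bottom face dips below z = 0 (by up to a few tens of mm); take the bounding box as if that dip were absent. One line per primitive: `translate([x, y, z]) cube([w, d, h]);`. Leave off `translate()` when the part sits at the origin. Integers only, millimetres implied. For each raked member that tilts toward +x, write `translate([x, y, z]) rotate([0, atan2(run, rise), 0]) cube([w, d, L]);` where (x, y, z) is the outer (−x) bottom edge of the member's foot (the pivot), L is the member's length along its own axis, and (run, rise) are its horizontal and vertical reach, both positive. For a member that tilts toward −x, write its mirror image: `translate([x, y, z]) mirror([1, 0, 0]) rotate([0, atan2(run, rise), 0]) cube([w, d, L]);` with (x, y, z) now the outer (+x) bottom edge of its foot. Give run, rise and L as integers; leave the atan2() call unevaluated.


// leg length = √(135² + 600²) = 615
// right-leg outer foot x = 2·135 + 62 = 332
// beam min-corner = (135, 0, 600)
translate([135, 0, 600]) cube([62, 758, 87]);
translate([0, 47, 0]) rotate([0, atan2(135, 600), 0]) cube([28, 33, 615]);
translate([332, 47, 0]) mirror([1, 0, 0]) rotate([0, atan2(135, 600), 0]) cube([28, 33, 615]);
translate([0, 678, 0]) rotate([0, atan2(135, 600), 0]) cube([28, 33, 615]);
translate([332, 678, 0]) mirror([1, 0, 0]) rotate([0, atan2(135, 600), 0]) cube([28, 33, 615]);


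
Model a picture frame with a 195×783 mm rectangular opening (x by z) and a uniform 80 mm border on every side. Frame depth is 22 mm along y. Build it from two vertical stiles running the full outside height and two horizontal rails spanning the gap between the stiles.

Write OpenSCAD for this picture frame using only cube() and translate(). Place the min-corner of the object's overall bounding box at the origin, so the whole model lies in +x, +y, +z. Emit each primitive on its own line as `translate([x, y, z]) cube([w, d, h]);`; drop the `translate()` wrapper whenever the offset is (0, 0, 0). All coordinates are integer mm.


cube([80, 22, 943]);
translate([275, 0, 0]) cube([80, 22, 943]);
translate([80, 0, 0]) cube([195, 22, 80]);
translate([80, 0, 863]) cube([195, 22, 80]);


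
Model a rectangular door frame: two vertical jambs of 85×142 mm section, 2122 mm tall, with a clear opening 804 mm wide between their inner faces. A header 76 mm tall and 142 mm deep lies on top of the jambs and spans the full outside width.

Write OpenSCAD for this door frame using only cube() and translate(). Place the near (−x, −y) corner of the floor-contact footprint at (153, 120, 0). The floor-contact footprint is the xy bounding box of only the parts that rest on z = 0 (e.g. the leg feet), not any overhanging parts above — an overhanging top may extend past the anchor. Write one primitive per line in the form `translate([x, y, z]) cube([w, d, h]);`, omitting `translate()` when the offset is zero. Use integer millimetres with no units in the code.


translate([153, 120, 0]) cube([85, 142, 2122]);
translate([1042, 120, 0]) cube([85, 142, 2122]);
translate([153, 120, 2122]) cube([974, 142, 76]);


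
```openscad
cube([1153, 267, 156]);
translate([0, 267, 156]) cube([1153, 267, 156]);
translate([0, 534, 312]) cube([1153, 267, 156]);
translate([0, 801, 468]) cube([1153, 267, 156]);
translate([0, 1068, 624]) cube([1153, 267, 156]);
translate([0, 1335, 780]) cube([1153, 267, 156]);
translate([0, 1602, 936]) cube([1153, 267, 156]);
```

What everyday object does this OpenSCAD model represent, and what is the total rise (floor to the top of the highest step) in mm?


A staircase. The total rise is 1092 mm.

7 identical blocks, each offset up and back from the previous — a staircase. Each step is 156 mm tall and there are 7 of them, so the total rise is 7 × 156 = 1092 mm.


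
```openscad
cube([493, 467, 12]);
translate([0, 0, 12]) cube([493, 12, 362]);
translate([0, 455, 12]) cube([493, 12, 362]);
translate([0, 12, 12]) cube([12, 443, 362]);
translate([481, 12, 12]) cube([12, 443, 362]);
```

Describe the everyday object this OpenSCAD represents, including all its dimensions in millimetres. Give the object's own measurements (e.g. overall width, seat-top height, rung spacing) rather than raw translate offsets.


An open-topped rectangular box: outside dimensions 493×467×374 mm, with a uniform wall and base thickness of 12 mm. The base is a full 493×467 slab on the floor; four walls sit on top of the base. The front and back walls (the −y and +y sides) span the full width; the two side walls fit between them.


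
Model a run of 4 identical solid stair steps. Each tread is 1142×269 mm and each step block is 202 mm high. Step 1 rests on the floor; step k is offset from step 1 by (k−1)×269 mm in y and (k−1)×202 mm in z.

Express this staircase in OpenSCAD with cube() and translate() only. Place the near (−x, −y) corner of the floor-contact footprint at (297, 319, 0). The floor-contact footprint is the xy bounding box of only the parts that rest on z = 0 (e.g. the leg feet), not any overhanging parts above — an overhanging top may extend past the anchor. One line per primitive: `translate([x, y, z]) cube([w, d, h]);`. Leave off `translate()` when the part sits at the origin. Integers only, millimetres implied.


translate([297, 319, 0]) cube([1142, 269, 202]);
translate([297, 588, 202]) cube([1142, 269, 202]);
translate([297, 857, 404]) cube([1142, 269, 202]);
translate([297, 1126, 606]) cube([1142, 269, 202]);


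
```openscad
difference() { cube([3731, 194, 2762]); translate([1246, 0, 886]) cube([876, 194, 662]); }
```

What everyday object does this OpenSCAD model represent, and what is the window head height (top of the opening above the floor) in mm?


A wall with a window opening. The window head height is 1548 mm.

A wall with a rectangular opening subtracted — a window. Sill at z = 886, opening 662 mm tall, so the head is at 886 + 662 = 1548 mm.


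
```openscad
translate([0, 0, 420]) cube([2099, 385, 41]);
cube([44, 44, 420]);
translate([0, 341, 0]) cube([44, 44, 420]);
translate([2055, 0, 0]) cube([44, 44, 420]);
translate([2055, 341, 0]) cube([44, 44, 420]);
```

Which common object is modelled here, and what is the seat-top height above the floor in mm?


A bench. The seat-top height is 461 mm.

A long slab on four corner posts — a bench. The slab sits at z = 420 with thickness 41, so the top is 420 + 41 = 461 mm.


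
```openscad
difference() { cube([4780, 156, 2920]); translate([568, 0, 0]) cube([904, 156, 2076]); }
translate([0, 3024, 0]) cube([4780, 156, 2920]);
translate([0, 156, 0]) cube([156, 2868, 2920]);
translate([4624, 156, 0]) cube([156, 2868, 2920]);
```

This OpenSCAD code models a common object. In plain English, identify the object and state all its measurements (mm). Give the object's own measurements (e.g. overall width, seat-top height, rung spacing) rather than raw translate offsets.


A single room: four walls, each 2920 mm tall and 156 mm thick, enclosing an outside footprint 4780×3180 mm (x × y), no floor or roof. The front and back walls (−y and +y sides) run the full x-width; the side walls fit between their inner faces. A door opening 904 mm wide and 2076 mm tall is cut through the front wall from the floor up, its −x edge 568 mm from the wall's −x end.


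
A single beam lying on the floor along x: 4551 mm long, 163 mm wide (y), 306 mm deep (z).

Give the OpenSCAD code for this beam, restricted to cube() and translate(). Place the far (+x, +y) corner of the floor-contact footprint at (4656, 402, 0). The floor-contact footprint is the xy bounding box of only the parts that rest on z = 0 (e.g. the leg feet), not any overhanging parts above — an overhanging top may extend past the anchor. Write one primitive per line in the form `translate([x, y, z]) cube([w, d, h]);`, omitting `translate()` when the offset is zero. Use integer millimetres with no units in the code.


translate([105, 239, 0]) cube([4551, 163, 306]);


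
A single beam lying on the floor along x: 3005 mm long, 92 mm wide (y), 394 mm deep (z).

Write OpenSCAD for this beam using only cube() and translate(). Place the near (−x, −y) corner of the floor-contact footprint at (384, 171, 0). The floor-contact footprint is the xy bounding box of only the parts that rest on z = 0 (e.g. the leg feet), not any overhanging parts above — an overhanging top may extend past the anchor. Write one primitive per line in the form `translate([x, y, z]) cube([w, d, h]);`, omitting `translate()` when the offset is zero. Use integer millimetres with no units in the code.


translate([384, 171, 0]) cube([3005, 92, 394]);


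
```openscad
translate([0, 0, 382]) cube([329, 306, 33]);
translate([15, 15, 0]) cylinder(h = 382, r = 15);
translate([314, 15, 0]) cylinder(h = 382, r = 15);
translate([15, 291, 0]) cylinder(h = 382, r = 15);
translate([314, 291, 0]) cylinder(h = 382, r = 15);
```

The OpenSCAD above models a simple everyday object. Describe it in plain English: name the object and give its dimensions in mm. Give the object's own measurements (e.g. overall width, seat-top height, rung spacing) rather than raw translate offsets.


A four-legged stool. The seat is a 329×306×33 mm slab whose top surface is at z = 415 mm; four round legs, each 30 mm in diameter, run from the floor (z = 0) to the underside of the seat, each leg's axis is inset half a diameter from the nearest pair of seat edges (so the leg's bounding box is flush with the corner).


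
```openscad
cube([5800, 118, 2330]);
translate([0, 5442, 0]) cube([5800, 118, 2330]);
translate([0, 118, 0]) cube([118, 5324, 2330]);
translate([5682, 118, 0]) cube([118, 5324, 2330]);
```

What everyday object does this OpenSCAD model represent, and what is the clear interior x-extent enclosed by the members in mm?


A house (or room) frame. The interior width is 5564 mm.

Four 2330 mm walls enclosing a rectangle with no floor or roof — a room or house frame. Outside width is 5800 mm and wall thickness is 118 mm, so the interior width is 5800 − 2 × 118 = 5564 mm.


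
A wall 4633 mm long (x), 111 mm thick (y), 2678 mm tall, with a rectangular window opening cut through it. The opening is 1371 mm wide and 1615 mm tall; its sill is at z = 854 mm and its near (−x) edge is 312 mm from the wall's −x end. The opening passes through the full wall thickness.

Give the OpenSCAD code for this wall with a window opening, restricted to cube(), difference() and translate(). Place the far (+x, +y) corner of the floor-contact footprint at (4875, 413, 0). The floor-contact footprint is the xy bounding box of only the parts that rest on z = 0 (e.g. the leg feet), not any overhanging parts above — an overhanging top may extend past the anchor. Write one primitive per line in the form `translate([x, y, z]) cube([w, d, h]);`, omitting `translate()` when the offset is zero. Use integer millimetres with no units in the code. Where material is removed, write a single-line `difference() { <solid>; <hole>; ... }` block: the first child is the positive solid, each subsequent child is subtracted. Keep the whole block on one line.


difference() { translate([242, 302, 0]) cube([4633, 111, 2678]); translate([554, 302, 854]) cube([1371, 111, 1615]); }


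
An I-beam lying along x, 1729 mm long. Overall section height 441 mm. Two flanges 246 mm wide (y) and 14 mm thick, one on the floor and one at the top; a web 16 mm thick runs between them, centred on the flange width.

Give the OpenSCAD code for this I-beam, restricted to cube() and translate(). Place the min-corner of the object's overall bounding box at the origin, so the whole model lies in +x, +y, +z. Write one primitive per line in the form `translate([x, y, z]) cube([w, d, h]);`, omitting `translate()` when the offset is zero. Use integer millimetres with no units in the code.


cube([1729, 246, 14]);
translate([0, 115, 14]) cube([1729, 16, 413]);
translate([0, 0, 427]) cube([1729, 246, 14]);


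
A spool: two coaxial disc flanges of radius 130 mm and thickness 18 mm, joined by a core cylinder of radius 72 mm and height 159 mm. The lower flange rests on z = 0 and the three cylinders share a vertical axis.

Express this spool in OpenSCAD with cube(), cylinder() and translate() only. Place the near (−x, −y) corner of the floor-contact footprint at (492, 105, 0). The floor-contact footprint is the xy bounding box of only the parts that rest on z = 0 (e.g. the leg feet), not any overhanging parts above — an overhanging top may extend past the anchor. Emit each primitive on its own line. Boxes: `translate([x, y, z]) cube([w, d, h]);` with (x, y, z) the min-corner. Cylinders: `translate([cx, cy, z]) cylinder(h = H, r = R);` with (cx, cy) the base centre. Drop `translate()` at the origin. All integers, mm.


translate([622, 235, 0]) cylinder(h = 18, r = 130);
translate([622, 235, 18]) cylinder(h = 159, r = 72);
translate([622, 235, 177]) cylinder(h = 18, r = 130);


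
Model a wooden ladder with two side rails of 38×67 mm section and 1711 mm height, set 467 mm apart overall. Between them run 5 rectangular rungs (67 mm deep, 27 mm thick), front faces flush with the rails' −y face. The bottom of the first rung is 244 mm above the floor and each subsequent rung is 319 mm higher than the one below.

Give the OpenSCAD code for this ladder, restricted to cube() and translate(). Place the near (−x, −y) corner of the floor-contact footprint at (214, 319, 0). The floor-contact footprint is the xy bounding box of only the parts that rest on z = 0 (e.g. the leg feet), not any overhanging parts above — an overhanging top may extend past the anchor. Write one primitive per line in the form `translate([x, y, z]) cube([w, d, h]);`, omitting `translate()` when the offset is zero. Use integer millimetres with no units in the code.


translate([214, 319, 0]) cube([38, 67, 1711]);
translate([643, 319, 0]) cube([38, 67, 1711]);
translate([252, 319, 244]) cube([391, 67, 27]);
translate([252, 319, 563]) cube([391, 67, 27]);
translate([252, 319, 882]) cube([391, 67, 27]);
translate([252, 319, 1201]) cube([391, 67, 27]);
translate([252, 319, 1520]) cube([391, 67, 27]);


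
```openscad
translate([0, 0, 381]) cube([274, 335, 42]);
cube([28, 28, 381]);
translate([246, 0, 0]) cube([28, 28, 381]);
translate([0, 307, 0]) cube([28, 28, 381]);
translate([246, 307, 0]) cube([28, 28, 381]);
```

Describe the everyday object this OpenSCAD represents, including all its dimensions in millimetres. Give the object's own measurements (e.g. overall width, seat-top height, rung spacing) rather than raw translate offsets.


A simple wooden stool: a rectangular seat 274 mm (x) by 335 mm (y), 42 mm thick, top face at z = 423 mm, on four square legs, each 28×28 mm in cross-section. The legs rest on z = 0, each flush with a corner of the seat.


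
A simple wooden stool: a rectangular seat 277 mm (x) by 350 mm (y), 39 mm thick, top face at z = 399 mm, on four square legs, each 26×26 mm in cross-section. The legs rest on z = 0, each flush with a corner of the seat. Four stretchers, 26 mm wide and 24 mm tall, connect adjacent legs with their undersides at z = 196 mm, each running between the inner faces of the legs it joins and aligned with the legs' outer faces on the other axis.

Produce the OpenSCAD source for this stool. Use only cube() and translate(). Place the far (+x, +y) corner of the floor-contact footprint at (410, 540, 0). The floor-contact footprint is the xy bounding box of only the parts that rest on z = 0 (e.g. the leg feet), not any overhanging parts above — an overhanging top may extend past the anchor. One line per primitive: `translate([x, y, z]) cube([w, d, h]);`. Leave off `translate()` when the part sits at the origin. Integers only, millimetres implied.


// leg_h = 399 - 39 = 360
// stretcher span = 277 - 2*26 = 225
translate([133, 190, 360]) cube([277, 350, 39]);
translate([133, 190, 0]) cube([26, 26, 360]);
translate([384, 190, 0]) cube([26, 26, 360]);
translate([133, 514, 0]) cube([26, 26, 360]);
translate([384, 514, 0]) cube([26, 26, 360]);
translate([159, 190, 196]) cube([225, 26, 24]);
translate([159, 514, 196]) cube([225, 26, 24]);
translate([133, 216, 196]) cube([26, 298, 24]);
translate([384, 216, 196]) cube([26, 298, 24]);


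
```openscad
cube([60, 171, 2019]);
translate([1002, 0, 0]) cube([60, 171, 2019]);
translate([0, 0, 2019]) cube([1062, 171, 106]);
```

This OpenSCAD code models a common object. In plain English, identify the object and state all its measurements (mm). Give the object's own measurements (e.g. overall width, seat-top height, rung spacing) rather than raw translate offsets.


A door frame. The clear opening is 942 mm wide and 2019 mm high. Two 60 mm wide jambs, 171 mm deep, stand either side of the opening from the floor to the top of the opening. A 106 mm thick head sits across the top of both jambs, spanning the full outside width of the frame.


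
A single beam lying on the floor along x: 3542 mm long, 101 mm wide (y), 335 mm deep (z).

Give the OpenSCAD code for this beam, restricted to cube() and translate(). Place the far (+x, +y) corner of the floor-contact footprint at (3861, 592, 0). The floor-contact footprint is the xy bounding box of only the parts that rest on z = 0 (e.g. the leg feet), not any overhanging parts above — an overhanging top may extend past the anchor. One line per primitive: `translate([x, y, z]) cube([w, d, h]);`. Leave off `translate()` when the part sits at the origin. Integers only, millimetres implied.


translate([319, 491, 0]) cube([3542, 101, 335]);


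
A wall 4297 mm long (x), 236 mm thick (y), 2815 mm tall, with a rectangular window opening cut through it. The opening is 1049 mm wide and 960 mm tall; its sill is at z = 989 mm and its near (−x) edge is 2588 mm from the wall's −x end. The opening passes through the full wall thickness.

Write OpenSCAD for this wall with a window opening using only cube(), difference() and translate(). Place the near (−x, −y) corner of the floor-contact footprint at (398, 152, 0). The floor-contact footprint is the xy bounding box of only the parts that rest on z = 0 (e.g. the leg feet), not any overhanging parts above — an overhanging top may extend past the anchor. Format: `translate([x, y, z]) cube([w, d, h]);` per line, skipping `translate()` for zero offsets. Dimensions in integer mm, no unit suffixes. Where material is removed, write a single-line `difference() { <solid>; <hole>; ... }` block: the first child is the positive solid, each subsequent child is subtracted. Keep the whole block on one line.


difference() { translate([398, 152, 0]) cube([4297, 236, 2815]); translate([2986, 152, 989]) cube([1049, 236, 960]); }


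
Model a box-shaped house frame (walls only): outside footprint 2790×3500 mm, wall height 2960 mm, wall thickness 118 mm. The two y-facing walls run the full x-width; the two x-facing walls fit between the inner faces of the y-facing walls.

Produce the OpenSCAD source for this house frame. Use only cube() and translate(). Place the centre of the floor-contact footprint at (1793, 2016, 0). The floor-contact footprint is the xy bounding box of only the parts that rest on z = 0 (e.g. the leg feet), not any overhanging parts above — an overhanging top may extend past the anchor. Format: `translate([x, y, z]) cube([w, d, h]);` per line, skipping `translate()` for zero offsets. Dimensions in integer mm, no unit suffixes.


translate([398, 266, 0]) cube([2790, 118, 2960]);
translate([398, 3648, 0]) cube([2790, 118, 2960]);
translate([398, 384, 0]) cube([118, 3264, 2960]);
translate([3070, 384, 0]) cube([118, 3264, 2960]);


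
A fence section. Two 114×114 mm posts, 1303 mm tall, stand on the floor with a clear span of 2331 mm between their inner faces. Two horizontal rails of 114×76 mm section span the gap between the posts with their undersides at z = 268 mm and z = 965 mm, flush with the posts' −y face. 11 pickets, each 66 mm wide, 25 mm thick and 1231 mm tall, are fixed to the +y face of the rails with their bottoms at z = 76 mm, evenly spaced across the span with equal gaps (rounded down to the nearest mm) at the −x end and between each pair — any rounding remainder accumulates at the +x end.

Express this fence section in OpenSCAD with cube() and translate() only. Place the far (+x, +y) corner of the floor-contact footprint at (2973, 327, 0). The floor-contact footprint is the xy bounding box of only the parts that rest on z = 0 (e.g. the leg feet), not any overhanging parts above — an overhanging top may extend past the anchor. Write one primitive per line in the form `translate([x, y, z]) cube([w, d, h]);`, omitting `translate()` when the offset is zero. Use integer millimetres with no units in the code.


translate([414, 213, 0]) cube([114, 114, 1303]);
translate([2859, 213, 0]) cube([114, 114, 1303]);
translate([528, 213, 268]) cube([2331, 114, 76]);
translate([528, 213, 965]) cube([2331, 114, 76]);
translate([661, 327, 76]) cube([66, 25, 1231]);
translate([860, 327, 76]) cube([66, 25, 1231]);
translate([1059, 327, 76]) cube([66, 25, 1231]);
translate([1258, 327, 76]) cube([66, 25, 1231]);
translate([1457, 327, 76]) cube([66, 25, 1231]);
translate([1656, 327, 76]) cube([66, 25, 1231]);
translate([1855, 327, 76]) cube([66, 25, 1231]);
translate([2054, 327, 76]) cube([66, 25, 1231]);
translate([2253, 327, 76]) cube([66, 25, 1231]);
translate([2452, 327, 76]) cube([66, 25, 1231]);
translate([2651, 327, 76]) cube([66, 25, 1231]);


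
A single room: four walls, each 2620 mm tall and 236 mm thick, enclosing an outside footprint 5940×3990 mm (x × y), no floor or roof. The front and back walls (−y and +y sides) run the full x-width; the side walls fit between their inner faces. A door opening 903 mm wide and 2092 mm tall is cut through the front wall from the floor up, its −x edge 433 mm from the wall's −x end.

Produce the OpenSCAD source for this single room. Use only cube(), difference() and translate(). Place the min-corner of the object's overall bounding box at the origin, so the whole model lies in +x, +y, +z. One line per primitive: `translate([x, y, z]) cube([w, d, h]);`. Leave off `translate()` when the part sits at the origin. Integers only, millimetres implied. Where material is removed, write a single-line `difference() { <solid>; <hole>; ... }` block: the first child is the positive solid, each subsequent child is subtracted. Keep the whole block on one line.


difference() { cube([5940, 236, 2620]); translate([433, 0, 0]) cube([903, 236, 2092]); }
translate([0, 3754, 0]) cube([5940, 236, 2620]);
translate([0, 236, 0]) cube([236, 3518, 2620]);
translate([5704, 236, 0]) cube([236, 3518, 2620]);


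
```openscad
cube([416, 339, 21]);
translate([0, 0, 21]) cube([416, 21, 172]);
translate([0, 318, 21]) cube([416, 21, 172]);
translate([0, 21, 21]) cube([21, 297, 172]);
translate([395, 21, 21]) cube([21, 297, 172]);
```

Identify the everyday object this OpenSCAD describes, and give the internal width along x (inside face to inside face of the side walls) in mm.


An open box. The internal width is 374 mm.

A 416×339 base slab with four walls standing on it — an open box. The base is 416 mm wide and the walls are 21 mm thick, so the internal width is 416 − 2 × 21 = 374 mm.


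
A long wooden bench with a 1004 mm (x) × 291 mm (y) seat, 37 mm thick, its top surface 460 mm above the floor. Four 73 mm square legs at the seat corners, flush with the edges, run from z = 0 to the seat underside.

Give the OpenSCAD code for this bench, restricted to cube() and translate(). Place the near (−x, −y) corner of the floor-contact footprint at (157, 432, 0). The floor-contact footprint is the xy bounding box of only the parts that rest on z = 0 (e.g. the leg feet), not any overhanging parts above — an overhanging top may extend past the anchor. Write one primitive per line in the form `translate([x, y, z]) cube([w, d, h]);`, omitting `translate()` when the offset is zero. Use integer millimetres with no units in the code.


translate([157, 432, 423]) cube([1004, 291, 37]);
translate([157, 432, 0]) cube([73, 73, 423]);
translate([157, 650, 0]) cube([73, 73, 423]);
translate([1088, 432, 0]) cube([73, 73, 423]);
translate([1088, 650, 0]) cube([73, 73, 423]);


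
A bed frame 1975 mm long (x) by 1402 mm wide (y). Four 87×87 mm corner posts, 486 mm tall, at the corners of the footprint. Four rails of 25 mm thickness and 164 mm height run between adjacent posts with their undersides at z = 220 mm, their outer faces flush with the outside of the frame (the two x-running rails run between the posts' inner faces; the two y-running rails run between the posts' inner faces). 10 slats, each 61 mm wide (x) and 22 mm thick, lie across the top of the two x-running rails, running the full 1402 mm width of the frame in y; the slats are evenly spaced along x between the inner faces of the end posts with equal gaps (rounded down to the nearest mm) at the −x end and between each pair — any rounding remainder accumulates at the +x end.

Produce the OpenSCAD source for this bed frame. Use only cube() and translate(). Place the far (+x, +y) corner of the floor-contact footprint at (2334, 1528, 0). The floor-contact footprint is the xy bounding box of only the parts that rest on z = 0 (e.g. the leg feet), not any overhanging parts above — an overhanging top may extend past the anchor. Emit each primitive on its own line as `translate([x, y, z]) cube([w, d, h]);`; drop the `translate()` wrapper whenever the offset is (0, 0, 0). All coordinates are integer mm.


translate([359, 126, 0]) cube([87, 87, 486]);
translate([359, 1441, 0]) cube([87, 87, 486]);
translate([2247, 126, 0]) cube([87, 87, 486]);
translate([2247, 1441, 0]) cube([87, 87, 486]);
translate([446, 126, 220]) cube([1801, 25, 164]);
translate([446, 1503, 220]) cube([1801, 25, 164]);
translate([359, 213, 220]) cube([25, 1228, 164]);
translate([2309, 213, 220]) cube([25, 1228, 164]);
translate([554, 126, 384]) cube([61, 1402, 22]);
translate([723, 126, 384]) cube([61, 1402, 22]);
translate([892, 126, 384]) cube([61, 1402, 22]);
translate([1061, 126, 384]) cube([61, 1402, 22]);
translate([1230, 126, 384]) cube([61, 1402, 22]);
translate([1399, 126, 384]) cube([61, 1402, 22]);
translate([1568, 126, 384]) cube([61, 1402, 22]);
translate([1737, 126, 384]) cube([61, 1402, 22]);
translate([1906, 126, 384]) cube([61, 1402, 22]);
translate([2075, 126, 384]) cube([61, 1402, 22]);


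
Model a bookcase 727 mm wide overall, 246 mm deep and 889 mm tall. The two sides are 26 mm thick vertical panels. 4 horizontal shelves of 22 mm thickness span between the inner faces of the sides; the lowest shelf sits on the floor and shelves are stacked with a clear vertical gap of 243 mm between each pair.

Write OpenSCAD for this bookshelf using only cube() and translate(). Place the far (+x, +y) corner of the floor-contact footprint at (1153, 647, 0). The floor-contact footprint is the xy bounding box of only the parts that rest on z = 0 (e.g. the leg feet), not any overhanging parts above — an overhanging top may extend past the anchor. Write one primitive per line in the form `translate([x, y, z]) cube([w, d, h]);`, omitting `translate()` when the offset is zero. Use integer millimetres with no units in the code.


translate([426, 401, 0]) cube([26, 246, 889]);
translate([1127, 401, 0]) cube([26, 246, 889]);
translate([452, 401, 0]) cube([675, 246, 22]);
translate([452, 401, 265]) cube([675, 246, 22]);
translate([452, 401, 530]) cube([675, 246, 22]);
translate([452, 401, 795]) cube([675, 246, 22]);


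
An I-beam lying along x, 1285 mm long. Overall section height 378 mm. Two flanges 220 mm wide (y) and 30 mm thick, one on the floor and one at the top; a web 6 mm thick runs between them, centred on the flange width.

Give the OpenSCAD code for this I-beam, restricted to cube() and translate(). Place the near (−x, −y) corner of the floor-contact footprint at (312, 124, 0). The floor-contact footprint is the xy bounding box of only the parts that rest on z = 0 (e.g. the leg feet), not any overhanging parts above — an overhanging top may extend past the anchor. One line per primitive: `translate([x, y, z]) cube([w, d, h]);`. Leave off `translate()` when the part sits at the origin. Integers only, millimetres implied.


translate([312, 124, 0]) cube([1285, 220, 30]);
translate([312, 231, 30]) cube([1285, 6, 318]);
translate([312, 124, 348]) cube([1285, 220, 30]);


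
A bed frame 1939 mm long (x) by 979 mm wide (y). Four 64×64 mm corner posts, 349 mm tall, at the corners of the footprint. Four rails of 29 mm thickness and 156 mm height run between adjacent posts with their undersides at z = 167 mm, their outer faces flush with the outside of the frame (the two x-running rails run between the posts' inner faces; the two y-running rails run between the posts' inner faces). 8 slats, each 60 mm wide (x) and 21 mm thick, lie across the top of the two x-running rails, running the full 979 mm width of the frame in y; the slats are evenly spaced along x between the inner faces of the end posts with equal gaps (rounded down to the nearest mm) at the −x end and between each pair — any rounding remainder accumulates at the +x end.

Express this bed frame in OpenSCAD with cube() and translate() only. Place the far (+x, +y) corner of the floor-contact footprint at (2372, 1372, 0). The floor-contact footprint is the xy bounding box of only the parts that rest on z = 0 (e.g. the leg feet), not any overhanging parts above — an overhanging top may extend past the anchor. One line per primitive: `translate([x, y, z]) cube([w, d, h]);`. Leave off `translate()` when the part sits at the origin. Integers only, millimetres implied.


translate([433, 393, 0]) cube([64, 64, 349]);
translate([433, 1308, 0]) cube([64, 64, 349]);
translate([2308, 393, 0]) cube([64, 64, 349]);
translate([2308, 1308, 0]) cube([64, 64, 349]);
translate([497, 393, 167]) cube([1811, 29, 156]);
translate([497, 1343, 167]) cube([1811, 29, 156]);
translate([433, 457, 167]) cube([29, 851, 156]);
translate([2343, 457, 167]) cube([29, 851, 156]);
translate([644, 393, 323]) cube([60, 979, 21]);
translate([851, 393, 323]) cube([60, 979, 21]);
translate([1058, 393, 323]) cube([60, 979, 21]);
translate([1265, 393, 323]) cube([60, 979, 21]);
translate([1472, 393, 323]) cube([60, 979, 21]);
translate([1679, 393, 323]) cube([60, 979, 21]);
translate([1886, 393, 323]) cube([60, 979, 21]);
translate([2093, 393, 323]) cube([60, 979, 21]);
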